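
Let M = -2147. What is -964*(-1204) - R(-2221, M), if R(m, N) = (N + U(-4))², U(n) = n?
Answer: -3466145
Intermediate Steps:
R(m, N) = (-4 + N)² (R(m, N) = (N - 4)² = (-4 + N)²)
-964*(-1204) - R(-2221, M) = -964*(-1204) - (-4 - 2147)² = 1160656 - 1*(-2151)² = 1160656 - 1*4626801 = 1160656 - 4626801 = -3466145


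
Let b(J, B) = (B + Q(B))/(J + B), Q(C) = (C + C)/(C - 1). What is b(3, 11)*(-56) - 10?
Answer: -314/5 ≈ -62.800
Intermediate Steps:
Q(C) = 2*C/(-1 + C) (Q(C) = (2*C)/(-1 + C) = 2*C/(-1 + C))
b(J, B) = (B + 2*B/(-1 + B))/(B + J) (b(J, B) = (B + 2*B/(-1 + B))/(J + B) = (B + 2*B/(-1 + B))/(B + J))
b(3, 11)*(-56) - 10 = (11*(1 + 11)/((-1 + 11)*(11 + 3)))*(-56) - 10 = (11*12/(10*14))*(-56) - 10 = (11*(⅒)*(1/14)*12)*(-56) - 10 = (33/35)*(-56) - 10 = -264/5 - 10 = -314/5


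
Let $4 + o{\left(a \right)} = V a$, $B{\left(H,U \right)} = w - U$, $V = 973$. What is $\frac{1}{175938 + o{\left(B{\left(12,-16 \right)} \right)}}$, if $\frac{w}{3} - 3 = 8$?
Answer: $\frac{1}{223611} \approx 4.4721 \cdot 10^{-6}$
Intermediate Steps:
$w = 33$ ($w = 9 + 3 \cdot 8 = 9 + 24 = 33$)
$B{\left(H,U \right)} = 33 - U$
$o{\left(a \right)} = -4 + 973 a$
$\frac{1}{175938 + o{\left(B{\left(12,-16 \right)} \right)}} = \frac{1}{175938 - \left(4 - 973 \left(33 - -16\right)\right)} = \frac{1}{175938 - \left(4 - 973 \left(33 + 16\right)\right)} = \frac{1}{175938 + \left(-4 + 973 \cdot 49\right)} = \frac{1}{175938 + \left(-4 + 47677\right)} = \frac{1}{175938 + 47673} = \frac{1}{223611}$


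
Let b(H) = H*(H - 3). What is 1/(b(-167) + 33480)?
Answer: 1/61870 ≈ 1.6163e-5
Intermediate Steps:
b(H) = H*(-3 + H)
1/(b(-167) + 33480) = 1/(-167*(-3 - 167) + 33480) = 1/(-167*(-170) + 33480) = 1/(28390 + 33480) = 1/61870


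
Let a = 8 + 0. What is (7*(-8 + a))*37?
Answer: 0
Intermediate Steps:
a = 8
(7*(-8 + a))*37 = (7*(-8 + 8))*37 = (7*0)*37 = 0*37 = 0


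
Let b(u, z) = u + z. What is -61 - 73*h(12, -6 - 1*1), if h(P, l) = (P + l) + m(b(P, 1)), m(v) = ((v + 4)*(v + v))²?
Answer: -14261998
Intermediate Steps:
m(v) = 4*v²*(4 + v)² (m(v) = ((4 + v)*(2*v))² = (2*v*(4 + v))² = 4*v²*(4 + v)²)
h(P, l) = P + l + 4*(1 + P)²*(5 + P)² (h(P, l) = (P + l) + 4*(P + 1)²*(4 + (P + 1))² = (P + l) + 4*(1 + P)²*(4 + (1 + P))² = (P + l) + 4*(1 + P)²*(5 + P)² = P + l + 4*(1 + P)²*(5 + P)²)
-61 - 73*h(12, -6 - 1*1) = -61 - 73*(12 + (-6 - 1*1) + 4*(1 + 12)²*(5 + 12)²) = -61 - 73*(12 + (-6 - 1) + 4*13²*17²) = -61 - 73*(12 - 7 + 4*169*289) = -61 - 73*(12 - 7 + 195364) = -61 - 73*195369 = -61 - 14261937 = -14261998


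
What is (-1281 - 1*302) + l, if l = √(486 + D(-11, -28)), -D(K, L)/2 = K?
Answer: -1583 + 2*√127 ≈ -1560.5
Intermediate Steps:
D(K, L) = -2*K
l = 2*√127 (l = √(486 - 2*(-11)) = √(486 + 22) = √508 = 2*√127 ≈ 22.539)
(-1281 - 1*302) + l = (-1281 - 1*302) + 2*√127 = (-1281 - 302) + 2*√127 = -1583 + 2*√127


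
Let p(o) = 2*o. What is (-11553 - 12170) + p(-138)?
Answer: -23999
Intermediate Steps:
(-11553 - 12170) + p(-138) = (-11553 - 12170) + 2*(-138) = -23723 - 276 = -23999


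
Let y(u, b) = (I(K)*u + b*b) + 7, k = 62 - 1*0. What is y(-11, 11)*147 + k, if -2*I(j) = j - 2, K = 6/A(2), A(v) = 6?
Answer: 36139/2 ≈ 18070.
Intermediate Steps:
K = 1 (K = 6/6 = 6*(⅙) = 1)
I(j) = 1 - j/2 (I(j) = -(j - 2)/2 = -(-2 + j)/2 = 1 - j/2)
k = 62 (k = 62 + 0 = 62)
y(u, b) = 7 + b² + u/2 (y(u, b) = ((1 - ½*1)*u + b*b) + 7 = ((1 - ½)*u + b²) + 7 = (u/2 + b²) + 7 = (b² + u/2) + 7 = 7 + b² + u/2)
y(-11, 11)*147 + k = (7 + 11² + (½)*(-11))*147 + 62 = (7 + 121 - 11/2)*147 + 62 = (245/2)*147 + 62 = 36015/2 + 62 = 36139/2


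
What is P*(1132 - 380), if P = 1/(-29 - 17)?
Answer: -376/23 ≈ -16.348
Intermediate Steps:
P = -1/46 (P = 1/(-46) = -1/46 ≈ -0.021739)
P*(1132 - 380) = -(1132 - 380)/46 = -1/46*752 = -376/23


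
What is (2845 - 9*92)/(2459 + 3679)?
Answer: 2017/6138 ≈ 0.32861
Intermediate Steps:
(2845 - 9*92)/(2459 + 3679) = (2845 - 828)/6138 = 2017*(1/6138) = 2017/6138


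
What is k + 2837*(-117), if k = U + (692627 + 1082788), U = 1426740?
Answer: 2870226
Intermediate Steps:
k = 3202155 (k = 1426740 + (692627 + 1082788) = 1426740 + 1775415 = 3202155)
k + 2837*(-117) = 3202155 + 2837*(-117) = 3202155 - 331929 = 2870226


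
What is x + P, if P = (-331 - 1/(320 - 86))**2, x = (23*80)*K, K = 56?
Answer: 11641335265/54756 ≈ 2.1260e+5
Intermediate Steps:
x = 103040 (x = (23*80)*56 = 1840*56 = 103040)
P = 5999277025/54756 (P = (-331 - 1/234)**2 = (-77455/234)**2 = 5999277025/54756 ≈ 1.0956e+5)
x + P = 103040 + 5999277025/54756 = 11641335265/54756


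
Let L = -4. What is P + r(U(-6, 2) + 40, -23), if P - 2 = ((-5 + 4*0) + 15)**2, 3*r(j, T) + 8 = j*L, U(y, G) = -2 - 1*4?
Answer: 54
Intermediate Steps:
U(y, G) = -6 (U(y, G) = -2 - 4 = -6)
r(j, T) = -8/3 - 4*j/3 (r(j, T) = -8/3 + (j*(-4))/3 = -8/3 + (-4*j)/3 = -8/3 - 4*j/3)
P = 102 (P = 2 + ((-5 + 4*0) + 15)**2 = 2 + ((-5 + 0) + 15)**2 = 2 + (-5 + 15)**2 = 2 + 10**2 = 2 + 100 = 102)
P + r(U(-6, 2) + 40, -23) = 102 + (-8/3 - 4*(-6 + 40)/3) = 102 + (-8/3 - 4/3*34) = 102 + (-8/3 - 136/3) = 102 - 48 = 54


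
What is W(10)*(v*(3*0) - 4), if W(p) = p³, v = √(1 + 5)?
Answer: -4000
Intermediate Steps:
v = √6 ≈ 2.4495
W(10)*(v*(3*0) - 4) = 10³*(√6*(3*0) - 4) = 1000*(√6*0 - 4) = 1000*(0 - 4) = 1000*(-4) = -4000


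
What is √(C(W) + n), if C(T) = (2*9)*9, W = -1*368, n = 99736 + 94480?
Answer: √194378 ≈ 440.88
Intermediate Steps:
n = 194216
W = -368
C(T) = 162 (C(T) = 18*9 = 162)
√(C(W) + n) = √(162 + 194216) = √194378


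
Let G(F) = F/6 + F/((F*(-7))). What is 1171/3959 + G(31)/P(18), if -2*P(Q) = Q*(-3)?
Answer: 2163263/4489506 ≈ 0.48185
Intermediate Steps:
G(F) = -⅐ + F/6 (G(F) = F*(⅙) + F/((-7*F)) = F/6 + F*(-1/(7*F)) = F/6 - ⅐ = -⅐ + F/6)
P(Q) = 3*Q/2 (P(Q) = -Q*(-3)/2 = -(-3)*Q/2 = 3*Q/2)
1171/3959 + G(31)/P(18) = 1171/3959 + (-⅐ + (⅙)*31)/(((3/2)*18)) = 1171*(1/3959) + (-⅐ + 31/6)/27 = 1171/3959 + (211/42)*(1/27) = 1171/3959 + 211/1134 = 2163263/4489506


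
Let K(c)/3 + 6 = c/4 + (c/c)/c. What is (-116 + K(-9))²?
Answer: 2866249/144 ≈ 19905.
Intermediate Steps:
K(c) = -18 + 3/c + 3*c/4 (K(c) = -18 + 3*(c/4 + (c/c)/c) = -18 + 3*(c*(¼) + 1/c) = -18 + 3*(c/4 + 1/c) = -18 + 3*(1/c + c/4) = -18 + (3/c + 3*c/4) = -18 + 3/c + 3*c/4)
(-116 + K(-9))² = (-116 + (-18 + 3/(-9) + (¾)*(-9)))² = (-116 + (-18 + 3*(-⅑) - 27/4))² = (-116 + (-18 - ⅓ - 27/4))² = (-116 - 301/12)² = (-1693/12)² = 2866249/144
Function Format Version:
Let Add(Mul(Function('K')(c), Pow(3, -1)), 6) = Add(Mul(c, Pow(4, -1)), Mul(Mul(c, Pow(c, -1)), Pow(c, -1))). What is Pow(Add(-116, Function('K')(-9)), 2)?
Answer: Rational(2866249, 144) ≈ 19905.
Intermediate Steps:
Function('K')(c) = Add(-18, Mul(3, Pow(c, -1)), Mul(Rational(3, 4), c)) (Function('K')(c) = Add(-18, Mul(3, Add(Mul(c, Pow(4, -1)), Mul(Mul(c, Pow(c, -1)), Pow(c, -1))))) = Add(-18, Mul(3, Add(Mul(c, Rational(1, 4)), Mul(1, Pow(c, -1))))) = Add(-18, Mul(3, Add(Mul(Rational(1, 4), c), Pow(c, -1)))) = Add(-18, Mul(3, Add(Pow(c, -1), Mul(Rational(1, 4), c)))) = Add(-18, Add(Mul(3, Pow(c, -1)), Mul(Rational(3, 4), c))) = Add(-18, Mul(3, Pow(c, -1)), Mul(Rational(3, 4), c)))
Pow(Add(-116, Function('K')(-9)), 2) = Pow(Add(-116, Add(-18, Mul(3, Pow(-9, -1)), Mul(Rational(3, 4), -9))), 2) = Pow(Add(-116, Add(-18, Mul(3, Rational(-1, 9)), Rational(-27, 4))), 2) = Pow(Add(-116, Add(-18, Rational(-1, 3), Rational(-27, 4))), 2) = Pow(Add(-116, Rational(-301, 12)), 2) = Pow(Rational(-1693, 12), 2) = Rational(2866249, 144)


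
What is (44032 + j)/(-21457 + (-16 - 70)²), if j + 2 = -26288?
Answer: -5914/4687 ≈ -1.2618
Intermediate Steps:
j = -26290 (j = -2 - 26288 = -26290)
(44032 + j)/(-21457 + (-16 - 70)²) = (44032 - 26290)/(-21457 + (-16 - 70)²) = 17742/(-21457 + (-86)²) = 17742/(-21457 + 7396) = 17742/(-14061) = 17742*(-1/14061) = -5914/4687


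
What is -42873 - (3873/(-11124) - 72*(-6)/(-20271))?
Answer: -1074171871349/25054956 ≈ -42873.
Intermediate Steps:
-42873 - (3873/(-11124) - 72*(-6)/(-20271)) = -42873 - (3873*(-1/11124) + 432*(-1/20271)) = -42873 - (-1291/3708 - 144/6757) = -42873 - 1*(-9257239/25054956) = -42873 + 9257239/25054956 = -1074171871349/25054956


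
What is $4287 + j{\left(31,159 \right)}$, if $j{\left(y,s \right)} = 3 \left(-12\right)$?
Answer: $4251$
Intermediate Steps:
$j{\left(y,s \right)} = -36$
$4287 + j{\left(31,159 \right)} = 4287 - 36 = 4251$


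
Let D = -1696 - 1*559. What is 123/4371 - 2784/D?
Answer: 4148743/3285535 ≈ 1.2627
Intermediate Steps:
D = -2255 (D = -1696 - 559 = -2255)
123/4371 - 2784/D = 123/4371 - 2784/(-2255) = 123*(1/4371) - 2784*(-1/2255) = 41/1457 + 2784/2255 = 4148743/3285535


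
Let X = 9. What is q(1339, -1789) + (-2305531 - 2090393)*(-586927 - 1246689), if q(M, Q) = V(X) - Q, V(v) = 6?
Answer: 8060436582979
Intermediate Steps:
q(M, Q) = 6 - Q
q(1339, -1789) + (-2305531 - 2090393)*(-586927 - 1246689) = (6 - 1*(-1789)) + (-2305531 - 2090393)*(-586927 - 1246689) = (6 + 1789) - 4395924*(-1833616) = 1795 + 8060436581184 = 8060436582979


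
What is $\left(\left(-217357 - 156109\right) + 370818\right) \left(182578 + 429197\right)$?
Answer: $-1619980200$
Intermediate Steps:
$\left(\left(-217357 - 156109\right) + 370818\right) \left(182578 + 429197\right) = \left(-373466 + 370818\right) 611775 = \left(-2648\right) 611775 = -1619980200$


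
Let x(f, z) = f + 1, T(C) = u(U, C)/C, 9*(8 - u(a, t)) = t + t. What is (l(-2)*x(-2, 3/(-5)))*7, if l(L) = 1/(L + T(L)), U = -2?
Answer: 9/8 ≈ 1.1250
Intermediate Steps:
u(a, t) = 8 - 2*t/9 (u(a, t) = 8 - (t + t)/9 = 8 - 2*t/9)
T(C) = (8 - 2*C/9)/C
x(f, z) = 1 + f
l(L) = 1/(-2/9 + L + 8/L) (l(L) = 1/(L + (-2/9 + 8/L)) = 1/(-2/9 + L + 8/L))
(l(-2)*x(-2, 3/(-5)))*7 = ((9*(-2)/(72 - 2*(-2) + 9*(-2)**2))*(1 - 2))*7 = ((9*(-2)/(72 + 4 + 9*4))*(-1))*7 = ((9*(-2)/(72 + 4 + 36))*(-1))*7 = ((9*(-2)/112)*(-1))*7 = ((9*(-2)*(1/112))*(-1))*7 = -9/56*(-1)*7 = (9/56)*7 = 9/8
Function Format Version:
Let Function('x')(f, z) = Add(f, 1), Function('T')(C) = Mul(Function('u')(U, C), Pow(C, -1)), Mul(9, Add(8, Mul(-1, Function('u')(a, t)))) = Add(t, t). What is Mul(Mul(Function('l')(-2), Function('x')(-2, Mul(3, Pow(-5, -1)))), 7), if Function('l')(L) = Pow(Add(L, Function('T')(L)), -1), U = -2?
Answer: Rational(9, 8) ≈ 1.1250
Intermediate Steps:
Function('u')(a, t) = Add(8, Mul(Rational(-2, 9), t)) (Function('u')(a, t) = Add(8, Mul(Rational(-1, 9), Add(t, t))) = Add(8, Mul(Rational(-1, 9), Mul(2, t))) = Add(8, Mul(Rational(-2, 9), t)))
Function('T')(C) = Mul(Pow(C, -1), Add(8, Mul(Rational(-2, 9), C))) (Function('T')(C) = Mul(Add(8, Mul(Rational(-2, 9), C)), Pow(C, -1)) = Mul(Pow(C, -1), Add(8, Mul(Rational(-2, 9), C))))
Function('x')(f, z) = Add(1, f)
Function('l')(L) = Pow(Add(Rational(-2, 9), L, Mul(8, Pow(L, -1))), -1) (Function('l')(L) = Pow(Add(L, Add(Rational(-2, 9), Mul(8, Pow(L, -1)))), -1) = Pow(Add(Rational(-2, 9), L, Mul(8, Pow(L, -1))), -1))
Mul(Mul(Function('l')(-2), Function('x')(-2, Mul(3, Pow(-5, -1)))), 7) = Mul(Mul(Mul(9, -2, Pow(Add(72, Mul(-2, -2), Mul(9, Pow(-2, 2))), -1)), Add(1, -2)), 7) = Mul(Mul(Mul(9, -2, Pow(Add(72, 4, Mul(9, 4)), -1)), -1), 7) = Mul(Mul(Mul(9, -2, Pow(Add(72, 4, 36), -1)), -1), 7) = Mul(Mul(Mul(9, -2, Pow(112, -1)), -1), 7) = Mul(Mul(Mul(9, -2, Rational(1, 112)), -1), 7) = Mul(Mul(Rational(-9, 56), -1), 7) = Mul(Rational(9, 56), 7) = Rational(9, 8)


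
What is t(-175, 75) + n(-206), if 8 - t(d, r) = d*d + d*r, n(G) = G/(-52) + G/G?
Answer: -454663/26 ≈ -17487.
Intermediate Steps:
n(G) = 1 - G/52 (n(G) = G*(-1/52) + 1 = -G/52 + 1 = 1 - G/52)
t(d, r) = 8 - d² - d*r (t(d, r) = 8 - (d*d + d*r) = 8 - (d² + d*r) = 8 + (-d² - d*r) = 8 - d² - d*r)
t(-175, 75) + n(-206) = (8 - 1*(-175)² - 1*(-175)*75) + (1 - 1/52*(-206)) = (8 - 1*30625 + 13125) + (1 + 103/26) = (8 - 30625 + 13125) + 129/26 = -17492 + 129/26 = -454663/26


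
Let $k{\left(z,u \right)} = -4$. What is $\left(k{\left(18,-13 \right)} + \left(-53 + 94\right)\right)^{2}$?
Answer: $1369$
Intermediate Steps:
$\left(k{\left(18,-13 \right)} + \left(-53 + 94\right)\right)^{2} = \left(-4 + \left(-53 + 94\right)\right)^{2} = \left(-4 + 41\right)^{2} = 37^{2} = 1369$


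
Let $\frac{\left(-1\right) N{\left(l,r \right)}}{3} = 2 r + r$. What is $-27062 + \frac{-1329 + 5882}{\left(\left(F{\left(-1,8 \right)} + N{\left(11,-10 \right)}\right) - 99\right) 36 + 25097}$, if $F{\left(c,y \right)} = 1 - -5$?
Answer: $- \frac{676247765}{24989} \approx -27062.0$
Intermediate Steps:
$F{\left(c,y \right)} = 6$ ($F{\left(c,y \right)} = 1 + 5 = 6$)
$N{\left(l,r \right)} = - 9 r$ ($N{\left(l,r \right)} = - 3 \left(2 r + r\right) = - 3 \cdot 3 r = - 9 r$)
$-27062 + \frac{-1329 + 5882}{\left(\left(F{\left(-1,8 \right)} + N{\left(11,-10 \right)}\right) - 99\right) 36 + 25097} = -27062 + \frac{-1329 + 5882}{\left(\left(6 - -90\right) - 99\right) 36 + 25097} = -27062 + \frac{4553}{\left(\left(6 + 90\right) - 99\right) 36 + 25097} = -27062 + \frac{4553}{\left(96 - 99\right) 36 + 25097} = -27062 + \frac{4553}{\left(-3\right) 36 + 25097} = -27062 + \frac{4553}{-108 + 25097} = -27062 + \frac{4553}{24989} = - \frac{676247765}{24989}$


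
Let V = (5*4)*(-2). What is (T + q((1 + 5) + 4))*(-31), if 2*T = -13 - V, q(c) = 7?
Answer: -1271/2 ≈ -635.50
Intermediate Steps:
V = -40 (V = 20*(-2) = -40)
T = 27/2 (T = (-13 - 1*(-40))/2 = (-13 + 40)/2 = (½)*27 = 27/2 ≈ 13.500)
(T + q((1 + 5) + 4))*(-31) = (27/2 + 7)*(-31) = (41/2)*(-31) = -1271/2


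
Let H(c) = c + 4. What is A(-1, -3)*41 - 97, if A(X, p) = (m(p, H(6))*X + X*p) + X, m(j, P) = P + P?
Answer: -835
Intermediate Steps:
H(c) = 4 + c
m(j, P) = 2*P
A(X, p) = 21*X + X*p (A(X, p) = ((2*(4 + 6))*X + X*p) + X = ((2*10)*X + X*p) + X = (20*X + X*p) + X = 21*X + X*p)
A(-1, -3)*41 - 97 = -(21 - 3)*41 - 97 = -1*18*41 - 97 = -18*41 - 97 = -738 - 97 = -835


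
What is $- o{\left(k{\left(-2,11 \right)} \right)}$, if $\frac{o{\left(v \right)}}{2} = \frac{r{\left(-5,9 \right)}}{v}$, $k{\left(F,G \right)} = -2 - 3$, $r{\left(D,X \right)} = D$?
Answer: $-2$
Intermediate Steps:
$k{\left(F,G \right)} = -5$
$o{\left(v \right)} = - \frac{10}{v}$ ($o{\left(v \right)} = 2 \left(- \frac{5}{v}\right) = - \frac{10}{v}$)
$- o{\left(k{\left(-2,11 \right)} \right)} = - \frac{-10}{-5} = - \frac{\left(-10\right) \left(-1\right)}{5} = \left(-1\right) 2 = -2$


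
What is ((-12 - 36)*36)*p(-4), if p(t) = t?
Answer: 6912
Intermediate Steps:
((-12 - 36)*36)*p(-4) = ((-12 - 36)*36)*(-4) = -48*36*(-4) = -1728*(-4) = 6912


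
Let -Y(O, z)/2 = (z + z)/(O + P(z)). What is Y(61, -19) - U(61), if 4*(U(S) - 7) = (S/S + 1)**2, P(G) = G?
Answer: -130/21 ≈ -6.1905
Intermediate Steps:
Y(O, z) = -4*z/(O + z) (Y(O, z) = -2*(z + z)/(O + z) = -2*2*z/(O + z) = -4*z/(O + z))
U(S) = 8 (U(S) = 7 + (S/S + 1)**2/4 = 7 + (1 + 1)**2/4 = 7 + (1/4)*2**2 = 7 + (1/4)*4 = 7 + 1 = 8)
Y(61, -19) - U(61) = -4*(-19)/(61 - 19) - 1*8 = -4*(-19)/42 - 8 = -4*(-19)*1/42 - 8 = 38/21 - 8 = -130/21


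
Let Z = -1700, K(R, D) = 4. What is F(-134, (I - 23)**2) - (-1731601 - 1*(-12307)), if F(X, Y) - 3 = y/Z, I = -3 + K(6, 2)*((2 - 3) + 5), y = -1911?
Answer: 2922806811/1700 ≈ 1.7193e+6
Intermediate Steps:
I = 13 (I = -3 + 4*((2 - 3) + 5) = -3 + 4*(-1 + 5) = -3 + 4*4 = -3 + 16 = 13)
F(X, Y) = 7011/1700 (F(X, Y) = 3 - 1911/(-1700) = 3 - 1911*(-1/1700) = 3 + 1911/1700 = 7011/1700)
F(-134, (I - 23)**2) - (-1731601 - 1*(-12307)) = 7011/1700 - (-1731601 - 1*(-12307)) = 7011/1700 - (-1731601 + 12307) = 7011/1700 - 1*(-1719294) = 7011/1700 + 1719294 = 2922806811/1700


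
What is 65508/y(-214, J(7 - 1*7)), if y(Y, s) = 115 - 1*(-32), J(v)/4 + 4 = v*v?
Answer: 21836/49 ≈ 445.63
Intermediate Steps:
J(v) = -16 + 4*v² (J(v) = -16 + 4*(v*v) = -16 + 4*v²)
y(Y, s) = 147 (y(Y, s) = 115 + 32 = 147)
65508/y(-214, J(7 - 1*7)) = 65508/147 = 65508*(1/147) = 21836/49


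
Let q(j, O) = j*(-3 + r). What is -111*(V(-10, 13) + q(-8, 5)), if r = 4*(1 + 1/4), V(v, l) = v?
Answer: 2886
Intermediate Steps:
r = 5 (r = 4*(1 + 1/4) = 4*(5/4) = 5)
q(j, O) = 2*j (q(j, O) = j*(-3 + 5) = j*2 = 2*j)
-111*(V(-10, 13) + q(-8, 5)) = -111*(-10 + 2*(-8)) = -111*(-10 - 16) = -111*(-26) = 2886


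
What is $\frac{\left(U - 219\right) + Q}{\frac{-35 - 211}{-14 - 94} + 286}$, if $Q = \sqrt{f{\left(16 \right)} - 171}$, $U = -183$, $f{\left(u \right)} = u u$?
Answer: $- \frac{7236}{5189} + \frac{18 \sqrt{85}}{5189} \approx -1.3625$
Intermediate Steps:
$f{\left(u \right)} = u^{2}$
$Q = \sqrt{85}$ ($Q = \sqrt{16^{2} - 171} = \sqrt{256 - 171} = \sqrt{85} \approx 9.2195$)
$\frac{\left(U - 219\right) + Q}{\frac{-35 - 211}{-14 - 94} + 286} = \frac{\left(-183 - 219\right) + \sqrt{85}}{\frac{-35 - 211}{-14 - 94} + 286} = \frac{\left(-183 - 219\right) + \sqrt{85}}{- \frac{246}{-108} + 286} = \frac{-402 + \sqrt{85}}{\left(-246\right) \left(- \frac{1}{108}\right) + 286} = \frac{-402 + \sqrt{85}}{\frac{41}{18} + 286} = \frac{-402 + \sqrt{85}}{\frac{5189}{18}} = \left(-402 + \sqrt{85}\right) \frac{18}{5189} = - \frac{7236}{5189} + \frac{18 \sqrt{85}}{5189}$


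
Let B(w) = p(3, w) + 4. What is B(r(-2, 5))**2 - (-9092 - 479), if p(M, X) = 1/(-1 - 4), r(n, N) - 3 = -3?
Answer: 239636/25 ≈ 9585.4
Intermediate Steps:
r(n, N) = 0 (r(n, N) = 3 - 3 = 0)
p(M, X) = -1/5 (p(M, X) = 1/(-5) = -1/5)
B(w) = 19/5 (B(w) = -1/5 + 4 = 19/5)
B(r(-2, 5))**2 - (-9092 - 479) = (19/5)**2 - (-9092 - 479) = 361/25 - 1*(-9571) = 361/25 + 9571 = 239636/25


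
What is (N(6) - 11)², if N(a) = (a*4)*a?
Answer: 17689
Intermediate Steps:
N(a) = 4*a² (N(a) = (4*a)*a = 4*a²)
(N(6) - 11)² = (4*6² - 11)² = (4*36 - 11)² = (144 - 11)² = 133² = 17689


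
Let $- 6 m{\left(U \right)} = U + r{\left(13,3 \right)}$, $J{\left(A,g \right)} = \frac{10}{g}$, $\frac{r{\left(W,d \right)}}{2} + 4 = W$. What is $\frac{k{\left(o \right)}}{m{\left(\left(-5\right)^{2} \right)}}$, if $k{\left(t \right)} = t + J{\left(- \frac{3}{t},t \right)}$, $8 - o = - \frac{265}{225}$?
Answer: $- \frac{381638}{266385} \approx -1.4327$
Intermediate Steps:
$r{\left(W,d \right)} = -8 + 2 W$
$o = \frac{413}{45}$ ($o = 8 - - \frac{265}{225} = 8 - \left(-265\right) \frac{1}{225} = 8 - - \frac{53}{45} = 8 + \frac{53}{45} = \frac{413}{45} \approx 9.1778$)
$m{\left(U \right)} = -3 - \frac{U}{6}$ ($m{\left(U \right)} = - \frac{U + \left(-8 + 2 \cdot 13\right)}{6} = - \frac{U + \left(-8 + 26\right)}{6} = - \frac{U + 18}{6} = - \frac{18 + U}{6} = -3 - \frac{U}{6}$)
$k{\left(t \right)} = t + \frac{10}{t}$
$\frac{k{\left(o \right)}}{m{\left(\left(-5\right)^{2} \right)}} = \frac{\frac{413}{45} + \frac{10}{\frac{413}{45}}}{-3 - \frac{\left(-5\right)^{2}}{6}} = \frac{\frac{413}{45} + 10 \cdot \frac{45}{413}}{-3 - \frac{25}{6}} = \frac{\frac{413}{45} + \frac{450}{413}}{-3 - \frac{25}{6}} = \frac{190819}{18585 \left(- \frac{43}{6}\right)} = \frac{190819}{18585} \left(- \frac{6}{43}\right) = - \frac{381638}{266385}$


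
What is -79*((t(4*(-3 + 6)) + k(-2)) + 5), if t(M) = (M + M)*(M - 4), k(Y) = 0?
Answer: -15563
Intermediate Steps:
t(M) = 2*M*(-4 + M) (t(M) = (2*M)*(-4 + M) = 2*M*(-4 + M))
-79*((t(4*(-3 + 6)) + k(-2)) + 5) = -79*((2*(4*(-3 + 6))*(-4 + 4*(-3 + 6)) + 0) + 5) = -79*((2*(4*3)*(-4 + 4*3) + 0) + 5) = -79*((2*12*(-4 + 12) + 0) + 5) = -79*((2*12*8 + 0) + 5) = -79*((192 + 0) + 5) = -79*(192 + 5) = -79*197 = -15563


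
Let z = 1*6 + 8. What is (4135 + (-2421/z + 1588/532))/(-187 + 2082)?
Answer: 210941/100814 ≈ 2.0924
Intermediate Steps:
z = 14 (z = 6 + 8 = 14)
(4135 + (-2421/z + 1588/532))/(-187 + 2082) = (4135 + (-2421/14 + 1588/532))/(-187 + 2082) = (4135 + (-2421*1/14 + 1588*(1/532)))/1895 = (4135 + (-2421/14 + 397/133))*(1/1895) = (4135 - 45205/266)*(1/1895) = (1054705/266)*(1/1895) = 210941/100814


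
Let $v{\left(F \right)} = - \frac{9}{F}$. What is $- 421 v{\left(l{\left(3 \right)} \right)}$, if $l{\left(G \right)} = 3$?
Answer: $1263$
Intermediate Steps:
$- 421 v{\left(l{\left(3 \right)} \right)} = - 421 \left(- \frac{9}{3}\right) = - 421 \left(\left(-9\right) \frac{1}{3}\right) = \left(-421\right) \left(-3\right) = 1263$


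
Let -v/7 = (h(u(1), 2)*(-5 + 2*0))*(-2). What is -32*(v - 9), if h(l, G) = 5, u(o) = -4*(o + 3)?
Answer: 11488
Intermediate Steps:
u(o) = -12 - 4*o (u(o) = -4*(3 + o) = -12 - 4*o)
v = -350 (v = -7*5*(-5 + 2*0)*(-2) = -7*5*(-5 + 0)*(-2) = -7*5*(-5)*(-2) = -(-175)*(-2) = -7*50 = -350)
-32*(v - 9) = -32*(-350 - 9) = -32*(-359) = 11488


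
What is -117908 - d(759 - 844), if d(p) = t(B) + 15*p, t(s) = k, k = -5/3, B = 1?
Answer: -349894/3 ≈ -1.1663e+5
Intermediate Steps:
k = -5/3 (k = -5*⅓ = -5/3 ≈ -1.6667)
t(s) = -5/3
d(p) = -5/3 + 15*p
-117908 - d(759 - 844) = -117908 - (-5/3 + 15*(759 - 844)) = -117908 - (-5/3 + 15*(-85)) = -117908 - (-5/3 - 1275) = -117908 - 1*(-3830/3) = -117908 + 3830/3 = -349894/3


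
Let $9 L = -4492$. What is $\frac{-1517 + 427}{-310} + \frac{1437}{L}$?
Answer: $\frac{88705}{139252} \approx 0.63701$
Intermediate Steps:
$L = - \frac{4492}{9}$ ($L = \frac{1}{9} \left(-4492\right) = - \frac{4492}{9} \approx -499.11$)
$\frac{-1517 + 427}{-310} + \frac{1437}{L} = \frac{-1517 + 427}{-310} + \frac{1437}{- \frac{4492}{9}} = \left(-1090\right) \left(- \frac{1}{310}\right) + 1437 \left(- \frac{9}{4492}\right) = \frac{109}{31} - \frac{12933}{4492} = \frac{88705}{139252}$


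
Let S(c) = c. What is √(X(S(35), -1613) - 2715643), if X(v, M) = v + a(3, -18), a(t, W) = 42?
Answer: I*√2715566 ≈ 1647.9*I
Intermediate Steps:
X(v, M) = 42 + v (X(v, M) = v + 42 = 42 + v)
√(X(S(35), -1613) - 2715643) = √((42 + 35) - 2715643) = √(77 - 2715643) = √(-2715566) = I*√2715566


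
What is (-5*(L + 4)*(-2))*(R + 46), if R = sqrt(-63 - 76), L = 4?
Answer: 3680 + 80*I*sqrt(139) ≈ 3680.0 + 943.19*I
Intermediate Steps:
R = I*sqrt(139) (R = sqrt(-139) = I*sqrt(139) ≈ 11.79*I)
(-5*(L + 4)*(-2))*(R + 46) = (-5*(4 + 4)*(-2))*(I*sqrt(139) + 46) = (-5*8*(-2))*(46 + I*sqrt(139)) = (-40*(-2))*(46 + I*sqrt(139)) = 80*(46 + I*sqrt(139)) = 3680 + 80*I*sqrt(139)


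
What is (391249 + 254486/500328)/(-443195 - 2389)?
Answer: -97876542079/111469075776 ≈ -0.87806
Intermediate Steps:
(391249 + 254486/500328)/(-443195 - 2389) = (391249 + 254486*(1/500328))/(-445584) = (391249 + 127243/250164)*(-1/445584) = (97876542079/250164)*(-1/445584) = -97876542079/111469075776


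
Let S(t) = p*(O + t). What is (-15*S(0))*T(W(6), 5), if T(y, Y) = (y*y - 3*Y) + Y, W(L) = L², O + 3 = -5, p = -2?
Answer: -308640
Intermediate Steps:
O = -8 (O = -3 - 5 = -8)
T(y, Y) = y² - 2*Y (T(y, Y) = (y² - 3*Y) + Y = y² - 2*Y)
S(t) = 16 - 2*t (S(t) = -2*(-8 + t) = 16 - 2*t)
(-15*S(0))*T(W(6), 5) = (-15*(16 - 2*0))*((6²)² - 2*5) = (-15*(16 + 0))*(36² - 10) = (-15*16)*(1296 - 10) = -240*1286 = -308640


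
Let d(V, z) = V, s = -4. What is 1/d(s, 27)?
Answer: -¼ ≈ -0.25000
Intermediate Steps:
1/d(s, 27) = 1/(-4) = -¼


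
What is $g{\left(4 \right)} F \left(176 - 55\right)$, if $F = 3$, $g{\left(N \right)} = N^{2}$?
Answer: $5808$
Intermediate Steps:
$g{\left(4 \right)} F \left(176 - 55\right) = 4^{2} \cdot 3 \left(176 - 55\right) = 16 \cdot 3 \cdot 121 = 48 \cdot 121 = 5808$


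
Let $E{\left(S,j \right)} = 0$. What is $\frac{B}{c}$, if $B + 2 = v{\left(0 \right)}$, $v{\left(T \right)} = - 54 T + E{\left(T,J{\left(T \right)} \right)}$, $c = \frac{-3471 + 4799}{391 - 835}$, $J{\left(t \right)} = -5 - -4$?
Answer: $\frac{111}{166} \approx 0.66867$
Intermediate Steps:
$J{\left(t \right)} = -1$ ($J{\left(t \right)} = -5 + 4 = -1$)
$c = - \frac{332}{111}$ ($c = \frac{1328}{-444} = 1328 \left(- \frac{1}{444}\right) = - \frac{332}{111} \approx -2.991$)
$v{\left(T \right)} = - 54 T$ ($v{\left(T \right)} = - 54 T + 0 = - 54 T$)
$B = -2$ ($B = -2 - 0 = -2 + 0 = -2$)
$\frac{B}{c} = - \frac{2}{- \frac{332}{111}} = \left(-2\right) \left(- \frac{111}{332}\right) = \frac{111}{166}$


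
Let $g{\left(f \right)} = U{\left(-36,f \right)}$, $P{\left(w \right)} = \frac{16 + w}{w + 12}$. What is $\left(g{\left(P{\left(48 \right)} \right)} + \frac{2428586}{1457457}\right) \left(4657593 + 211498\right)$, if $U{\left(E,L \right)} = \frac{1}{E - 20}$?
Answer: $\frac{655103858416669}{81617592} \approx 8.0265 \cdot 10^{6}$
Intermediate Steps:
$P{\left(w \right)} = \frac{16 + w}{12 + w}$
$U{\left(E,L \right)} = \frac{1}{-20 + E}$
$g{\left(f \right)} = - \frac{1}{56}$ ($g{\left(f \right)} = \frac{1}{-20 - 36} = \frac{1}{-56} = - \frac{1}{56}$)
$\left(g{\left(P{\left(48 \right)} \right)} + \frac{2428586}{1457457}\right) \left(4657593 + 211498\right) = \left(- \frac{1}{56} + \frac{2428586}{1457457}\right) \left(4657593 + 211498\right) = \left(- \frac{1}{56} + 2428586 \cdot \frac{1}{1457457}\right) 4869091 = \left(- \frac{1}{56} + \frac{2428586}{1457457}\right) 4869091 = \frac{134543359}{81617592} \cdot 4869091 = \frac{655103858416669}{81617592}$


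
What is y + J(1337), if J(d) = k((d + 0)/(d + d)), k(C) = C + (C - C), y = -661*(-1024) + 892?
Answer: 1355513/2 ≈ 6.7776e+5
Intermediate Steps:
y = 677756 (y = 676864 + 892 = 677756)
k(C) = C (k(C) = C + 0 = C)
J(d) = ½ (J(d) = (d + 0)/(d + d) = d/((2*d)) = d*(1/(2*d)) = ½)
y + J(1337) = 677756 + ½ = 1355513/2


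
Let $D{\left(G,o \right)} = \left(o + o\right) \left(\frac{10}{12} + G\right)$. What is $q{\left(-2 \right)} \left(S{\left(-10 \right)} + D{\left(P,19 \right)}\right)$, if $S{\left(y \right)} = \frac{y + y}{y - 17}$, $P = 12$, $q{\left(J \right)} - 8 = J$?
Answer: $\frac{26374}{9} \approx 2930.4$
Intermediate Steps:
$q{\left(J \right)} = 8 + J$
$D{\left(G,o \right)} = 2 o \left(\frac{5}{6} + G\right)$ ($D{\left(G,o \right)} = 2 o \left(10 \cdot \frac{1}{12} + G\right) = 2 o \left(\frac{5}{6} + G\right)$)
$S{\left(y \right)} = \frac{2 y}{-17 + y}$
$q{\left(-2 \right)} \left(S{\left(-10 \right)} + D{\left(P,19 \right)}\right) = \left(8 - 2\right) \left(2 \left(-10\right) \frac{1}{-17 - 10} + \frac{1}{3} \cdot 19 \left(5 + 6 \cdot 12\right)\right) = 6 \left(2 \left(-10\right) \frac{1}{-27} + \frac{1}{3} \cdot 19 \left(5 + 72\right)\right) = 6 \left(2 \left(-10\right) \left(- \frac{1}{27}\right) + \frac{1}{3} \cdot 19 \cdot 77\right) = 6 \left(\frac{20}{27} + \frac{1463}{3}\right) = 6 \cdot \frac{13187}{27} = \frac{26374}{9}$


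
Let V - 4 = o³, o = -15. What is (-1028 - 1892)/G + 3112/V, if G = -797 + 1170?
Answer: -11004096/1257383 ≈ -8.7516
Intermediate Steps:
G = 373
V = -3371 (V = 4 + (-15)³ = 4 - 3375 = -3371)
(-1028 - 1892)/G + 3112/V = (-1028 - 1892)/373 + 3112/(-3371) = -2920*1/373 + 3112*(-1/3371) = -2920/373 - 3112/3371 = -11004096/1257383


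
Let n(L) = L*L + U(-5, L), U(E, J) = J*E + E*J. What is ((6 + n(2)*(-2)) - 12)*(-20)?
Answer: -520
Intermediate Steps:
U(E, J) = 2*E*J (U(E, J) = E*J + E*J = 2*E*J)
n(L) = L**2 - 10*L (n(L) = L*L + 2*(-5)*L = L**2 - 10*L)
((6 + n(2)*(-2)) - 12)*(-20) = ((6 + (2*(-10 + 2))*(-2)) - 12)*(-20) = ((6 + (2*(-8))*(-2)) - 12)*(-20) = ((6 - 16*(-2)) - 12)*(-20) = ((6 + 32) - 12)*(-20) = (38 - 12)*(-20) = 26*(-20) = -520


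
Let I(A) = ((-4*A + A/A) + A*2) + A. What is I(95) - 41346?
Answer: -41440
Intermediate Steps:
I(A) = 1 - A (I(A) = ((-4*A + 1) + 2*A) + A = ((1 - 4*A) + 2*A) + A = (1 - 2*A) + A = 1 - A)
I(95) - 41346 = (1 - 1*95) - 41346 = (1 - 95) - 41346 = -94 - 41346 = -41440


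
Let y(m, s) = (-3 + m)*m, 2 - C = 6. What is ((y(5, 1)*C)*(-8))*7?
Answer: 2240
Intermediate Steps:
C = -4 (C = 2 - 1*6 = 2 - 6 = -4)
y(m, s) = m*(-3 + m)
((y(5, 1)*C)*(-8))*7 = (((5*(-3 + 5))*(-4))*(-8))*7 = (((5*2)*(-4))*(-8))*7 = ((10*(-4))*(-8))*7 = -40*(-8)*7 = 320*7 = 2240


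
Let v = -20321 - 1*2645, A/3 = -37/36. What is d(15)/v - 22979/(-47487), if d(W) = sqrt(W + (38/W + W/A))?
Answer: 2089/4317 - sqrt(3902205)/12746130 ≈ 0.48375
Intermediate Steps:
A = -37/12 (A = 3*(-37/36) = -37/12 ≈ -3.0833)
v = -22966 (v = -20321 - 2645 = -22966)
d(W) = sqrt(38/W + 25*W/37) (d(W) = sqrt(W + (38/W + W/(-37/12))) = sqrt(W + (38/W + W*(-12/37))) = sqrt(W + (38/W - 12*W/37)) = sqrt(38/W + 25*W/37))
d(15)/v - 22979/(-47487) = (sqrt(925*15 + 52022/15)/37)/(-22966) - 22979/(-47487) = (sqrt(13875 + 52022*(1/15))/37)*(-1/22966) - 22979*(-1/47487) = (sqrt(13875 + 52022/15)/37)*(-1/22966) + 2089/4317 = (sqrt(260147/15)/37)*(-1/22966) + 2089/4317 = ((sqrt(3902205)/15)/37)*(-1/22966) + 2089/4317 = (sqrt(3902205)/555)*(-1/22966) + 2089/4317 = -sqrt(3902205)/12746130 + 2089/4317 = 2089/4317 - sqrt(3902205)/12746130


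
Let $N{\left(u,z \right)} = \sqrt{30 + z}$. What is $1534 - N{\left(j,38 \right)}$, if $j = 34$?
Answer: $1534 - 2 \sqrt{17} \approx 1525.8$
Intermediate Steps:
$1534 - N{\left(j,38 \right)} = 1534 - \sqrt{30 + 38} = 1534 - \sqrt{68} = 1534 - 2 \sqrt{17}$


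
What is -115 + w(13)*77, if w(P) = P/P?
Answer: -38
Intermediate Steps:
w(P) = 1
-115 + w(13)*77 = -115 + 1*77 = -115 + 77 = -38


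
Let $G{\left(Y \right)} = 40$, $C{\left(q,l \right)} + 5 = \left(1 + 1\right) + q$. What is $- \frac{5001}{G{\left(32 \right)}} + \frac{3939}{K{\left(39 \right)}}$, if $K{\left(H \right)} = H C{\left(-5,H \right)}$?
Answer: $- \frac{2753}{20} \approx -137.65$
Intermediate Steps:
$C{\left(q,l \right)} = -3 + q$ ($C{\left(q,l \right)} = -5 + \left(\left(1 + 1\right) + q\right) = -5 + \left(2 + q\right) = -3 + q$)
$K{\left(H \right)} = - 8 H$ ($K{\left(H \right)} = H \left(-3 - 5\right) = H \left(-8\right) = - 8 H$)
$- \frac{5001}{G{\left(32 \right)}} + \frac{3939}{K{\left(39 \right)}} = - \frac{5001}{40} + \frac{3939}{\left(-8\right) 39} = \left(-5001\right) \frac{1}{40} + \frac{3939}{-312} = - \frac{5001}{40} + 3939 \left(- \frac{1}{312}\right) = - \frac{5001}{40} - \frac{101}{8} = - \frac{2753}{20}$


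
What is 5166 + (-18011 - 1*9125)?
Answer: -21970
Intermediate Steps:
5166 + (-18011 - 1*9125) = 5166 + (-18011 - 9125) = 5166 - 27136 = -21970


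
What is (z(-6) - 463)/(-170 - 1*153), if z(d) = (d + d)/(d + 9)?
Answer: 467/323 ≈ 1.4458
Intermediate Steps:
z(d) = 2*d/(9 + d) (z(d) = (2*d)/(9 + d) = 2*d/(9 + d))
(z(-6) - 463)/(-170 - 1*153) = (2*(-6)/(9 - 6) - 463)/(-170 - 1*153) = (2*(-6)/3 - 463)/(-170 - 153) = (2*(-6)*(⅓) - 463)/(-323) = (-4 - 463)*(-1/323) = -467*(-1/323) = 467/323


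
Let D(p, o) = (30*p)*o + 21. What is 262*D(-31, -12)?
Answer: 2929422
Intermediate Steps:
D(p, o) = 21 + 30*o*p (D(p, o) = 30*o*p + 21 = 21 + 30*o*p)
262*D(-31, -12) = 262*(21 + 30*(-12)*(-31)) = 262*(21 + 11160) = 262*11181 = 2929422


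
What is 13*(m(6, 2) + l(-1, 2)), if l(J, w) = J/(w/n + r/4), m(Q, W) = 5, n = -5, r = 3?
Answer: 195/7 ≈ 27.857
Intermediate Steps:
l(J, w) = J/(3/4 - w/5) (l(J, w) = J/(w/(-5) + 3/4) = J/(w*(-1/5) + 3*(1/4)) = J/(-w/5 + 3/4) = J/(3/4 - w/5))
13*(m(6, 2) + l(-1, 2)) = 13*(5 - 20*(-1)/(-15 + 4*2)) = 13*(5 - 20*(-1)/(-15 + 8)) = 13*(5 - 20*(-1)/(-7)) = 13*(5 - 20*(-1)*(-1/7)) = 13*(5 - 20/7) = 13*(15/7) = 195/7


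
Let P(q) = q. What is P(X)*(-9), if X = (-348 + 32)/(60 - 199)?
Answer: -2844/139 ≈ -20.460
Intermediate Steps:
X = 316/139 (X = -316/(-139) = -316*(-1/139) = 316/139 ≈ 2.2734)
P(X)*(-9) = (316/139)*(-9) = -2844/139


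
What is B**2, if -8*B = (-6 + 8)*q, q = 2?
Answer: 1/4 ≈ 0.25000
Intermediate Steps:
B = -1/2 (B = -(-6 + 8)*2/8 = -2/4 = -1/8*4 = -1/2 ≈ -0.50000)
B**2 = (-1/2)**2 = 1/4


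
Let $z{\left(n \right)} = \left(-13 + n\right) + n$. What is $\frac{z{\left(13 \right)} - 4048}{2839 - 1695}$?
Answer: $- \frac{4035}{1144} \approx -3.5271$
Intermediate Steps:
$z{\left(n \right)} = -13 + 2 n$
$\frac{z{\left(13 \right)} - 4048}{2839 - 1695} = \frac{\left(-13 + 2 \cdot 13\right) - 4048}{2839 - 1695} = \frac{\left(-13 + 26\right) - 4048}{2839 + \left(-2224 + 529\right)} = \frac{13 - 4048}{2839 - 1695} = - \frac{4035}{1144}$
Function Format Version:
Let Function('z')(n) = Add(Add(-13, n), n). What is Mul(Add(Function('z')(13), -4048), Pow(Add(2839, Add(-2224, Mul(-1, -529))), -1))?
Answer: Rational(-4035, 1144) ≈ -3.5271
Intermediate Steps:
Function('z')(n) = Add(-13, Mul(2, n))
Mul(Add(Function('z')(13), -4048), Pow(Add(2839, Add(-2224, Mul(-1, -529))), -1)) = Mul(Add(Add(-13, Mul(2, 13)), -4048), Pow(Add(2839, Add(-2224, Mul(-1, -529))), -1)) = Mul(Add(Add(-13, 26), -4048), Pow(Add(2839, Add(-2224, 529)), -1)) = Mul(Add(13, -4048), Pow(Add(2839, -1695), -1)) = Mul(-4035, Pow(1144, -1)) = Mul(-4035, Rational(1, 1144)) = Rational(-4035, 1144)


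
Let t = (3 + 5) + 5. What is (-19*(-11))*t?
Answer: 2717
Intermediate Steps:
t = 13 (t = 8 + 5 = 13)
(-19*(-11))*t = -19*(-11)*13 = 209*13 = 2717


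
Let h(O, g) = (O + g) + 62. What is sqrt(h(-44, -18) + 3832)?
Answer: 2*sqrt(958) ≈ 61.903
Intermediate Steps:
h(O, g) = 62 + O + g
sqrt(h(-44, -18) + 3832) = sqrt((62 - 44 - 18) + 3832) = sqrt(0 + 3832) = sqrt(3832) = 2*sqrt(958)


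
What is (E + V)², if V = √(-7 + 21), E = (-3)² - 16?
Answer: (7 - √14)² ≈ 10.617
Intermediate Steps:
E = -7 (E = 9 - 16 = -7)
V = √14 ≈ 3.7417
(E + V)² = (-7 + √14)²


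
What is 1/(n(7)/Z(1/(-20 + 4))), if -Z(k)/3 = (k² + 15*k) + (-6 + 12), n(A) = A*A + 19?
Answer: -3891/17408 ≈ -0.22352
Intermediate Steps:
n(A) = 19 + A² (n(A) = A² + 19 = 19 + A²)
Z(k) = -18 - 45*k - 3*k² (Z(k) = -3*((k² + 15*k) + (-6 + 12)) = -3*((k² + 15*k) + 6) = -3*(6 + k² + 15*k) = -18 - 45*k - 3*k²)
1/(n(7)/Z(1/(-20 + 4))) = 1/((19 + 7²)/(-18 - 45/(-20 + 4) - 3/(-20 + 4)²)) = 1/((19 + 49)/(-18 - 45/(-16) - 3*(1/(-16))²)) = 1/(68/(-18 - 45*(-1/16) - 3*(-1/16)²)) = 1/(68/(-18 + 45/16 - 3*1/256)) = 1/(68/(-18 + 45/16 - 3/256)) = 1/(68/(-3891/256)) = 1/(68*(-256/3891)) = 1/(-17408/3891) = -3891/17408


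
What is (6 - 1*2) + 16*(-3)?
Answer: -44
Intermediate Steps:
(6 - 1*2) + 16*(-3) = (6 - 2) - 48 = 4 - 48 = -44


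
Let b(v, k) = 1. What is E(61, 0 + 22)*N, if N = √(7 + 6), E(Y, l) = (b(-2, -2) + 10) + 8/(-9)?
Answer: 91*√13/9 ≈ 36.456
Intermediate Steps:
E(Y, l) = 91/9 (E(Y, l) = (1 + 10) + 8/(-9) = 11 + 8*(-⅑) = 11 - 8/9 = 91/9)
N = √13 ≈ 3.6056
E(61, 0 + 22)*N = 91*√13/9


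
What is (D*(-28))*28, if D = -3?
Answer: 2352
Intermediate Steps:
(D*(-28))*28 = -3*(-28)*28 = 84*28 = 2352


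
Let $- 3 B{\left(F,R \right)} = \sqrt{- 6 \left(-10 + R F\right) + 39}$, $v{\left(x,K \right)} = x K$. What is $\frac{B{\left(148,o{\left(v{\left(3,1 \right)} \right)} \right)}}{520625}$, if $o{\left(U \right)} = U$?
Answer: $- \frac{i \sqrt{285}}{520625} \approx - 3.2426 \cdot 10^{-5} i$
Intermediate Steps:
$v{\left(x,K \right)} = K x$
$B{\left(F,R \right)} = - \frac{\sqrt{99 - 6 F R}}{3}$ ($B{\left(F,R \right)} = - \frac{\sqrt{- 6 \left(-10 + R F\right) + 39}}{3} = - \frac{\sqrt{- 6 \left(-10 + F R\right) + 39}}{3} = - \frac{\sqrt{\left(60 - 6 F R\right) + 39}}{3} = - \frac{\sqrt{99 - 6 F R}}{3}$)
$\frac{B{\left(148,o{\left(v{\left(3,1 \right)} \right)} \right)}}{520625} = \frac{\left(- \frac{1}{3}\right) \sqrt{99 - 888 \cdot 1 \cdot 3}}{520625} = - \frac{\sqrt{99 - 888 \cdot 3}}{3} \cdot \frac{1}{520625} = - \frac{\sqrt{99 - 2664}}{3} \cdot \frac{1}{520625} = - \frac{\sqrt{-2565}}{3} \cdot \frac{1}{520625} = - \frac{3 i \sqrt{285}}{3} \cdot \frac{1}{520625} = - i \sqrt{285} \cdot \frac{1}{520625} = - \frac{i \sqrt{285}}{520625}$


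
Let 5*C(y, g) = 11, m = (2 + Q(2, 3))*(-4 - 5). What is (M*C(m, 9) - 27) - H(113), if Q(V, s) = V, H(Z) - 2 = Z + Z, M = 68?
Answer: -527/5 ≈ -105.40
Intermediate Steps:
H(Z) = 2 + 2*Z (H(Z) = 2 + (Z + Z) = 2 + 2*Z)
m = -36 (m = (2 + 2)*(-4 - 5) = 4*(-9) = -36)
C(y, g) = 11/5 (C(y, g) = (⅕)*11 = 11/5)
(M*C(m, 9) - 27) - H(113) = (68*(11/5) - 27) - (2 + 2*113) = (748/5 - 27) - (2 + 226) = 613/5 - 1*228 = 613/5 - 228 = -527/5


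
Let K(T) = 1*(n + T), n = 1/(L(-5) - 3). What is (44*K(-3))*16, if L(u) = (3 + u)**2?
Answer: -1408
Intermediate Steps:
n = 1 (n = 1/((3 - 5)**2 - 3) = 1/((-2)**2 - 3) = 1/(4 - 3) = 1/1 = 1)
K(T) = 1 + T (K(T) = 1*(1 + T) = 1 + T)
(44*K(-3))*16 = (44*(1 - 3))*16 = (44*(-2))*16 = -88*16 = -1408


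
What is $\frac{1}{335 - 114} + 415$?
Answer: $\frac{91716}{221} \approx 415.0$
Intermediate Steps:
$\frac{1}{335 - 114} + 415 = \frac{1}{221} + 415 = \frac{91716}{221}$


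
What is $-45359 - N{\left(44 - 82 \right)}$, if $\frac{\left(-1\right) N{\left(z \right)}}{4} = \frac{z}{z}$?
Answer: $-45355$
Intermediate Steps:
$N{\left(z \right)} = -4$ ($N{\left(z \right)} = - 4 \frac{z}{z} = \left(-4\right) 1 = -4$)
$-45359 - N{\left(44 - 82 \right)} = -45359 - -4 = -45359 + 4 = -45355$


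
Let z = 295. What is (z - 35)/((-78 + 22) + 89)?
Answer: 260/33 ≈ 7.8788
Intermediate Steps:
(z - 35)/((-78 + 22) + 89) = (295 - 35)/((-78 + 22) + 89) = 260/(-56 + 89) = 260/33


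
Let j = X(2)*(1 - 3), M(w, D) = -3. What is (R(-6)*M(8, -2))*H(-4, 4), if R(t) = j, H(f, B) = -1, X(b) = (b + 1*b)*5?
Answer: -120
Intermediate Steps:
X(b) = 10*b (X(b) = (b + b)*5 = (2*b)*5 = 10*b)
j = -40 (j = (10*2)*(1 - 3) = 20*(-2) = -40)
R(t) = -40
(R(-6)*M(8, -2))*H(-4, 4) = -40*(-3)*(-1) = 120*(-1) = -120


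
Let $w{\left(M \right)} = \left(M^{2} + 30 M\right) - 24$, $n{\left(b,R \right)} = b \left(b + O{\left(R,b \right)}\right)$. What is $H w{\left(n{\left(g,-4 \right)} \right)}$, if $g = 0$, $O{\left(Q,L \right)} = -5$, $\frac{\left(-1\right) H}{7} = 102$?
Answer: $17136$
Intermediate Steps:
$H = -714$ ($H = \left(-7\right) 102 = -714$)
$n{\left(b,R \right)} = b \left(-5 + b\right)$ ($n{\left(b,R \right)} = b \left(b - 5\right) = b \left(-5 + b\right)$)
$w{\left(M \right)} = -24 + M^{2} + 30 M$
$H w{\left(n{\left(g,-4 \right)} \right)} = - 714 \left(-24 + \left(0 \left(-5 + 0\right)\right)^{2} + 30 \cdot 0 \left(-5 + 0\right)\right) = - 714 \left(-24 + \left(0 \left(-5\right)\right)^{2} + 30 \cdot 0 \left(-5\right)\right) = - 714 \left(-24 + 0^{2} + 30 \cdot 0\right) = - 714 \left(-24 + 0 + 0\right) = \left(-714\right) \left(-24\right) = 17136$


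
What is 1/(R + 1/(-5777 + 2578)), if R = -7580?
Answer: -3199/24248421 ≈ -0.00013193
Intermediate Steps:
1/(R + 1/(-5777 + 2578)) = 1/(-7580 + 1/(-5777 + 2578)) = 1/(-7580 + 1/(-3199)) = 1/(-7580 - 1/3199) = 1/(-24248421/3199) = -3199/24248421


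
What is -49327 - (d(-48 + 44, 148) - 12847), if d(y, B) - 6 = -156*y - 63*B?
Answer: -27786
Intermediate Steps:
d(y, B) = 6 - 156*y - 63*B (d(y, B) = 6 + (-156*y - 63*B) = 6 - 156*y - 63*B)
-49327 - (d(-48 + 44, 148) - 12847) = -49327 - ((6 - 156*(-48 + 44) - 63*148) - 12847) = -49327 - ((6 - 156*(-4) - 9324) - 12847) = -49327 - ((6 + 624 - 9324) - 12847) = -49327 - (-8694 - 12847) = -49327 - 1*(-21541) = -49327 + 21541 = -27786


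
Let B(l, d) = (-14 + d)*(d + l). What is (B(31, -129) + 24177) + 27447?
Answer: 65638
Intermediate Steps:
(B(31, -129) + 24177) + 27447 = (((-129)² - 14*(-129) - 14*31 - 129*31) + 24177) + 27447 = ((16641 + 1806 - 434 - 3999) + 24177) + 27447 = (14014 + 24177) + 27447 = 38191 + 27447 = 65638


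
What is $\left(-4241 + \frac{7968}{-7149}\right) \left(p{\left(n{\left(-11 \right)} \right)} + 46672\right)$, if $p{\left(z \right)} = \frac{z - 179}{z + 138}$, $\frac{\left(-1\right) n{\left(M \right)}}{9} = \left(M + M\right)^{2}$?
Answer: $- \frac{663373581610243}{3350498} \approx -1.9799 \cdot 10^{8}$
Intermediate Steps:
$n{\left(M \right)} = - 36 M^{2}$ ($n{\left(M \right)} = - 9 \left(M + M\right)^{2} = - 9 \left(2 M\right)^{2} = - 9 \cdot 4 M^{2} = - 36 M^{2}$)
$p{\left(z \right)} = \frac{-179 + z}{138 + z}$
$\left(-4241 + \frac{7968}{-7149}\right) \left(p{\left(n{\left(-11 \right)} \right)} + 46672\right) = \left(-4241 + \frac{7968}{-7149}\right) \left(\frac{-179 - 36 \left(-11\right)^{2}}{138 - 36 \left(-11\right)^{2}} + 46672\right) = \left(-4241 + 7968 \left(- \frac{1}{7149}\right)\right) \left(\frac{-179 - 4356}{138 - 4356} + 46672\right) = \left(-4241 - \frac{2656}{2383}\right) \left(\frac{-179 - 4356}{138 - 4356} + 46672\right) = - \frac{10108959 \left(\frac{1}{-4218} \left(-4535\right) + 46672\right)}{2383} = - \frac{10108959 \left(\left(- \frac{1}{4218}\right) \left(-4535\right) + 46672\right)}{2383} = - \frac{10108959 \left(\frac{4535}{4218} + 46672\right)}{2383} = \left(- \frac{10108959}{2383}\right) \frac{196867031}{4218} = - \frac{663373581610243}{3350498}$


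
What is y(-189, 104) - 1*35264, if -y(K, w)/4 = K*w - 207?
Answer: 44188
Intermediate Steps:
y(K, w) = 828 - 4*K*w (y(K, w) = -4*(K*w - 207) = -4*(-207 + K*w) = 828 - 4*K*w)
y(-189, 104) - 1*35264 = (828 - 4*(-189)*104) - 1*35264 = (828 + 78624) - 35264 = 79452 - 35264 = 44188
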